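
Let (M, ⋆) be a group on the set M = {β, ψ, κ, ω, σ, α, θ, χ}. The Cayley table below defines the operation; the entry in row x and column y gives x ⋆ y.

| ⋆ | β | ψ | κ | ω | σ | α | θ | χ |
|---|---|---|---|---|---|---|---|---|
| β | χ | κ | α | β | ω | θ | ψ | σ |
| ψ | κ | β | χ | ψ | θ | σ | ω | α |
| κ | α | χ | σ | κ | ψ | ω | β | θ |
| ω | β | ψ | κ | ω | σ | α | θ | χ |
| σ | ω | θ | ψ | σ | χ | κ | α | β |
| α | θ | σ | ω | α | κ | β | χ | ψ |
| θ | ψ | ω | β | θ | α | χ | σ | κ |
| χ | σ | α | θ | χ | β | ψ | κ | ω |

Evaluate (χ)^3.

χ

χ^1 = χ
χ^2 = χ ⋆ χ = ω
χ^3 = ω ⋆ χ = χ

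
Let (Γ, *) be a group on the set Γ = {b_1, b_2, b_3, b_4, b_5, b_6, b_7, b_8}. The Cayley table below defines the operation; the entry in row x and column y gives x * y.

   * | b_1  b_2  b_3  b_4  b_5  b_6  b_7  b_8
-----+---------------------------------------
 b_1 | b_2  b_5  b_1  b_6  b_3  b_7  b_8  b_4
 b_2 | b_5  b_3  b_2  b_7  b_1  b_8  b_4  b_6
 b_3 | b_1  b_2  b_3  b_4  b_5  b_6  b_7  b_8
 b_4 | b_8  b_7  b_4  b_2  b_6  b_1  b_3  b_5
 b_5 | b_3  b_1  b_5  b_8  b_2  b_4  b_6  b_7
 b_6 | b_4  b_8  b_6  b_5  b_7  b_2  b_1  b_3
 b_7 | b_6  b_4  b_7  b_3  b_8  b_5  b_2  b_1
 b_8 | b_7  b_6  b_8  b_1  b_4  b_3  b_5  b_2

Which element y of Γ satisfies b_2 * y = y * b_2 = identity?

b_2

First locate the identity: row b_3 matches the header, so b_3 is the identity.
Scan row b_2 for b_3: b_2 * b_2 = b_3. Hence b_2^(-1) = b_2.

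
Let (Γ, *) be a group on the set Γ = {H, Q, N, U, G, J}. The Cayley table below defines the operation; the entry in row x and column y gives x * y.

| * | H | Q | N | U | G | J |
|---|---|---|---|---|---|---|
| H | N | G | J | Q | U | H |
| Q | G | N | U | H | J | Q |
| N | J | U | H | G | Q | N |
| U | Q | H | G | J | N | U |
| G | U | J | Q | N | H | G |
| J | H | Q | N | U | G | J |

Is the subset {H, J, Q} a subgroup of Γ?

No

H * H = N, which is not in {H, J, Q}.
The subset is not closed under *, so it is not a subgroup.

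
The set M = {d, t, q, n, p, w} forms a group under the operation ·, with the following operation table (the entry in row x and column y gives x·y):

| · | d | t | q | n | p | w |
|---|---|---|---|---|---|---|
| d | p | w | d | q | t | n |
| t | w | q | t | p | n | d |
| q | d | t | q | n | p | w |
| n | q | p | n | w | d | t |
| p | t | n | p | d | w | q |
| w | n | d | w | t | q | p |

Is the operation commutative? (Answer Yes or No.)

Yes

Check whether the table is symmetric across its main diagonal.
Every entry (row x, col y) equals the entry (row y, col x), so M is abelian.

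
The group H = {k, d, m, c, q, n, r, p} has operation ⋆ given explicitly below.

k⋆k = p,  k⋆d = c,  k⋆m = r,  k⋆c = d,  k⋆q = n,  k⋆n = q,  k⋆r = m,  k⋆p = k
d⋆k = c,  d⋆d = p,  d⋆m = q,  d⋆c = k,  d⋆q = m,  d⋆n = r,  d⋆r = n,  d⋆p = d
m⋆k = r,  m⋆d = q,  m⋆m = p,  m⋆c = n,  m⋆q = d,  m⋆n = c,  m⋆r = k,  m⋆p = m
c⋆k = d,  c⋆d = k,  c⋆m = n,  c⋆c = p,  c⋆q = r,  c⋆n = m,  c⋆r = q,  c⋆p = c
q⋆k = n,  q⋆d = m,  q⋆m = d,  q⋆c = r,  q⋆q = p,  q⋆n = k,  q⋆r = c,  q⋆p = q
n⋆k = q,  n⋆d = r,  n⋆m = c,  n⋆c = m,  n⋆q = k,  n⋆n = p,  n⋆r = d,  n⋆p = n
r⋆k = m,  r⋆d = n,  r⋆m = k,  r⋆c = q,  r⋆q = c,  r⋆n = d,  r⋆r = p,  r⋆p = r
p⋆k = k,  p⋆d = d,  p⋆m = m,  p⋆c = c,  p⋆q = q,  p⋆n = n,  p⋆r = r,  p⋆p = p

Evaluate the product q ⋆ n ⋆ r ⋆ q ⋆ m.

q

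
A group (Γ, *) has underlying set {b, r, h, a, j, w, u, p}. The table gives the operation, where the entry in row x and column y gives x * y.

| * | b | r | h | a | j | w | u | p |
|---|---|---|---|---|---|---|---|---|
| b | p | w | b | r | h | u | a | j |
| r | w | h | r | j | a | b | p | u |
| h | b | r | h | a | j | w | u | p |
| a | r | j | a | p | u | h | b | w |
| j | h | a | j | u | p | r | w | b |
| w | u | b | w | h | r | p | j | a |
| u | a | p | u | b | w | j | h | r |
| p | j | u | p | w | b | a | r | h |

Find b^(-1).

j

First locate the identity: row h matches the header, so h is the identity.
Scan row b for h: b * j = h. Hence b^(-1) = j.
(Structurally, Γ here is isomorphic to Z_2 x Z_4.)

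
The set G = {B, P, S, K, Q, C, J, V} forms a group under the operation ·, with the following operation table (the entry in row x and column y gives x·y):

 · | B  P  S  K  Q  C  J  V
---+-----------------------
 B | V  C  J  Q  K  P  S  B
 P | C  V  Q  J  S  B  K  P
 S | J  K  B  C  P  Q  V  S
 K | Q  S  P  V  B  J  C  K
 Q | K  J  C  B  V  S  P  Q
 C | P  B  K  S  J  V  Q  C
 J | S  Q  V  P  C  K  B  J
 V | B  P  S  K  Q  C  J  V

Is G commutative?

S·C = Q but C·S = K.
Since S and C do not commute, G is not abelian.

No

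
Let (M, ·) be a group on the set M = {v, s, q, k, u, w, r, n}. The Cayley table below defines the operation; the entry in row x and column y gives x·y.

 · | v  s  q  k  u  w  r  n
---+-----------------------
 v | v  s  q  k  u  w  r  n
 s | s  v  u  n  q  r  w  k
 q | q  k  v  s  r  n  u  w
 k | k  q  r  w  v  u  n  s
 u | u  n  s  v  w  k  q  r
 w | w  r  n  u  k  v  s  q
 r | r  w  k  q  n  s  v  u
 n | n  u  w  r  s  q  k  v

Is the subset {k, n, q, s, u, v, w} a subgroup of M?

No

u·n = r, which is not in {k, n, q, s, u, v, w}.
The subset is not closed under ·, so it is not a subgroup.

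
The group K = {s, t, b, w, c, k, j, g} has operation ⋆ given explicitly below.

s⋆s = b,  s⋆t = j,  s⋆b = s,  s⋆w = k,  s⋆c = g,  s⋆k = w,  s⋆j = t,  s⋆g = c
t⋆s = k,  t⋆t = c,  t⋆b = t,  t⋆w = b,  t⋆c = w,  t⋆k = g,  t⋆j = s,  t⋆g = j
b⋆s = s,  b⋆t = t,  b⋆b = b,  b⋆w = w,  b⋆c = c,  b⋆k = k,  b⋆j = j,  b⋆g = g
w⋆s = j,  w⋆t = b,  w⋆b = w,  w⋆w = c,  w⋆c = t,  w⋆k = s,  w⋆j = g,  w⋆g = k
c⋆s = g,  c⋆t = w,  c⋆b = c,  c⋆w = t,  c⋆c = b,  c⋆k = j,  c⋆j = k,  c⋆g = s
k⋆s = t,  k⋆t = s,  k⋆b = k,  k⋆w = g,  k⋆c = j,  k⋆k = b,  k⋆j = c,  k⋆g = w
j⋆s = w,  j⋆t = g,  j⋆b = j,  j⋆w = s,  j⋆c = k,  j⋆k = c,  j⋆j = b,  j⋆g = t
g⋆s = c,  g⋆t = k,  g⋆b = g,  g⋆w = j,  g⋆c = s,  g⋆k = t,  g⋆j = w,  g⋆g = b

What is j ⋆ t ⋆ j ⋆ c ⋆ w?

j ⋆ t = g
g ⋆ j = w
w ⋆ c = t
t ⋆ w = b

b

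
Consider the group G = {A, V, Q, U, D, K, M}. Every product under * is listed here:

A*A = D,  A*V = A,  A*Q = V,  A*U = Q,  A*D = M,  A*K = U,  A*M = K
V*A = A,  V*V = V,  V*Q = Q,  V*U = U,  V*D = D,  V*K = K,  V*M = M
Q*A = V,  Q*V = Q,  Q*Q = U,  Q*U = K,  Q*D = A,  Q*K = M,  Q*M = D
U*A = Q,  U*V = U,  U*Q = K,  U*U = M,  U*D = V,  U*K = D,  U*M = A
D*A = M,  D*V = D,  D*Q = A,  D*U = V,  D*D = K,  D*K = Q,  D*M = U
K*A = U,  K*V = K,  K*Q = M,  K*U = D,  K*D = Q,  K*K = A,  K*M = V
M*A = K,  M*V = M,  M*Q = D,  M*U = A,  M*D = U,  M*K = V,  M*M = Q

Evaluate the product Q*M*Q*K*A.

Q*M = D
D*Q = A
A*K = U
U*A = Q

Q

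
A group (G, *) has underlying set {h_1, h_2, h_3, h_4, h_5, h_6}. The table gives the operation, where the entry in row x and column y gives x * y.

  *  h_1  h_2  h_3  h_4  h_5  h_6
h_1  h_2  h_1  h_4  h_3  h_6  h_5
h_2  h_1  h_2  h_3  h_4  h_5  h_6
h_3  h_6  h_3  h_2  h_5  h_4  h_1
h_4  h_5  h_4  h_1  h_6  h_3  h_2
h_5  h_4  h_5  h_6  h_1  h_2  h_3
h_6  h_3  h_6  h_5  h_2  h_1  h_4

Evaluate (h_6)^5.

h_4

h_6^1 = h_6
h_6^2 = h_6 * h_6 = h_4
h_6^3 = h_4 * h_6 = h_2
h_6^4 = h_2 * h_6 = h_6
h_6^5 = h_6 * h_6 = h_4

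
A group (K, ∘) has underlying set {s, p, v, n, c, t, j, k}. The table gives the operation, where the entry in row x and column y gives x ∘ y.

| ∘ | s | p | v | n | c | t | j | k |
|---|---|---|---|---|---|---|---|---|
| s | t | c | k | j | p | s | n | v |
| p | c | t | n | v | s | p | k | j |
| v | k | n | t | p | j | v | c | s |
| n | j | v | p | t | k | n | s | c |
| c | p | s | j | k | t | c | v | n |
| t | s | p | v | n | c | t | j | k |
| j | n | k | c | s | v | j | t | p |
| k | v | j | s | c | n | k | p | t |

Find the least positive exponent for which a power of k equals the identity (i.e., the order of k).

The identity element is t (its row matches the header).
k^1 = k
k^2 = k ∘ k = t
The first power of k equal to the identity is k^2, so ord(k) = 2.

2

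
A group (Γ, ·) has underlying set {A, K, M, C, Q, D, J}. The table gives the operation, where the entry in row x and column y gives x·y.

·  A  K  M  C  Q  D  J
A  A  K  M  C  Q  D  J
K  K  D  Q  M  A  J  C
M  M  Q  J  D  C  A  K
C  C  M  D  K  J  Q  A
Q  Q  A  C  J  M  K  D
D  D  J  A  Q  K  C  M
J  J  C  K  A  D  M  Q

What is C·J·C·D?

Q

C·J = A
A·C = C
C·D = Q
(Structurally, Γ here is isomorphic to the cyclic group Z_7.)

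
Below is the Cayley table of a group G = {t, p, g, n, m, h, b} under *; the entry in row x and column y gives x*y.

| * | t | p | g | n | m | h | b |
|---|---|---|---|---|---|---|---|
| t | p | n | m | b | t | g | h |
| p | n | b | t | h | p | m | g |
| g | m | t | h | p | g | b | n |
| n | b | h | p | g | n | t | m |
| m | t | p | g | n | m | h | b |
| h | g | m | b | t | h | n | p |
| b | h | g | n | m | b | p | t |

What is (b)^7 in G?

b^1 = b
b^2 = b*b = t
b^3 = t*b = h
b^4 = h*b = p
b^5 = p*b = g
b^6 = g*b = n
b^7 = n*b = m

m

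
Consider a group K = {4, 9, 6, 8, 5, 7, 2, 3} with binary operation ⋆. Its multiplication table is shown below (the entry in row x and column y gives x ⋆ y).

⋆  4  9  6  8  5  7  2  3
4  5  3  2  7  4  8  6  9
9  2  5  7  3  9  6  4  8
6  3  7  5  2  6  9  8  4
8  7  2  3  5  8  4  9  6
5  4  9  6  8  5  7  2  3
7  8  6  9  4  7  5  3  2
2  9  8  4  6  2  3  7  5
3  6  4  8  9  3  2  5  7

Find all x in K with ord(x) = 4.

{2, 3}

Identity is 5. Compute the order of each non-identity element by repeated multiplication:
  4: 4 → 5  (order 2)
  9: 9 → 5  (order 2)
  6: 6 → 5  (order 2)
  8: 8 → 5  (order 2)
  7: 7 → 5  (order 2)
  2: 2 → 7 → 3 → 5  (order 4)
  3: 3 → 7 → 2 → 5  (order 4)
Elements of order 4: {2, 3}.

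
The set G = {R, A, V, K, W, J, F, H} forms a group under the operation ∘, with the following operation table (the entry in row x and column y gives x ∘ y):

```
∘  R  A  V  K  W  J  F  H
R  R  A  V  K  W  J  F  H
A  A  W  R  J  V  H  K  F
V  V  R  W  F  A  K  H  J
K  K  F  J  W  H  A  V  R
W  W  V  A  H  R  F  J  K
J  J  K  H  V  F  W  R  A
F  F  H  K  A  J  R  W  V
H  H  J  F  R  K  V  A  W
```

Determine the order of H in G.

The identity element is R (its row matches the header).
H^1 = H
H^2 = H ∘ H = W
H^3 = W ∘ H = K
H^4 = K ∘ H = R
The first power of H equal to the identity is H^4, so ord(H) = 4.
(Structurally, G here is isomorphic to the quaternion group Q_8.)

4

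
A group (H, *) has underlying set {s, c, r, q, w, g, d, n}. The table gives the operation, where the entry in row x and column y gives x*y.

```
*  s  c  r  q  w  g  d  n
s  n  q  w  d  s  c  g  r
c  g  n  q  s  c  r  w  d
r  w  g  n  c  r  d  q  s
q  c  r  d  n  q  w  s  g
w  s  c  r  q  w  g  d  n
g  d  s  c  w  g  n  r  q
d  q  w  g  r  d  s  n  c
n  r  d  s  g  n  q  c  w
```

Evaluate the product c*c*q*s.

c*c = n
n*q = g
g*s = d

d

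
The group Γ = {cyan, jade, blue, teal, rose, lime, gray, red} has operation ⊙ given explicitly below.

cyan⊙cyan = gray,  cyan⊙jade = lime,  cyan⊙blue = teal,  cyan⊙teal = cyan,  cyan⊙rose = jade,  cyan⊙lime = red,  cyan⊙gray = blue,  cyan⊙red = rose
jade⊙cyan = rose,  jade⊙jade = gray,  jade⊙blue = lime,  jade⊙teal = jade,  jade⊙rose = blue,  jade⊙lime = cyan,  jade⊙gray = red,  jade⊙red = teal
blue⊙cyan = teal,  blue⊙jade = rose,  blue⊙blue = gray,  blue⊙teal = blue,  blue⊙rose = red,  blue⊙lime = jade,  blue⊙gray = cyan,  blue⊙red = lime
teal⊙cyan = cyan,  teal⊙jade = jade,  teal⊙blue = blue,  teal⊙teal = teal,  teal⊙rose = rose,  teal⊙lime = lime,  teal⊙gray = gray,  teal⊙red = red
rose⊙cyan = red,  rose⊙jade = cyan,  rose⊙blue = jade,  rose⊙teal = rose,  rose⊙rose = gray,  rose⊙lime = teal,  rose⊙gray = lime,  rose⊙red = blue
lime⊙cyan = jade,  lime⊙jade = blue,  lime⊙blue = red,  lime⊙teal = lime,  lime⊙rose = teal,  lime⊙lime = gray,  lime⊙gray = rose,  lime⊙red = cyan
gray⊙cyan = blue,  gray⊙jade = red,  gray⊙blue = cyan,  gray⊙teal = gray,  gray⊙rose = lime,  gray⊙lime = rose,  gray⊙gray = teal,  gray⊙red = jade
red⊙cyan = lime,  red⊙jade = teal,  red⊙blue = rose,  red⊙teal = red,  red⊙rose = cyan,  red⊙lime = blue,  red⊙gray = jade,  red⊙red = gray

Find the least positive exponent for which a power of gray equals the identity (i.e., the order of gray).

2

The identity element is teal (its row matches the header).
gray^1 = gray
gray^2 = gray ⊙ gray = teal
The first power of gray equal to the identity is gray^2, so ord(gray) = 2.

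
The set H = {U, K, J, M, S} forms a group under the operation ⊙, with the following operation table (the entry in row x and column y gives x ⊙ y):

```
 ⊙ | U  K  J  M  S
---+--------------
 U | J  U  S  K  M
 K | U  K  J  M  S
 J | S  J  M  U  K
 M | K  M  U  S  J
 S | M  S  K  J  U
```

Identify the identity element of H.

K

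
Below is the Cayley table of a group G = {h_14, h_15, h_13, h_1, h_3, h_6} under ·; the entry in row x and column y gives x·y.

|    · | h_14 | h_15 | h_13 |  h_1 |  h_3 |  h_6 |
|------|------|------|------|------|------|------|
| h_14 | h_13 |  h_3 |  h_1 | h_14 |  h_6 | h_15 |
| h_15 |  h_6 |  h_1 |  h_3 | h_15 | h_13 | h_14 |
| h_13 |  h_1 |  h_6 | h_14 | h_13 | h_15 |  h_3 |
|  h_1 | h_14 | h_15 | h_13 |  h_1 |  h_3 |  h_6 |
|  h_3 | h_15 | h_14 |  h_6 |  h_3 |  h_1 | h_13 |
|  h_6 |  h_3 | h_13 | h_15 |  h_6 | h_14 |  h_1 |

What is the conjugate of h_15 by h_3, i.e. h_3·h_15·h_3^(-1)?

h_6

The identity is h_1. In row h_3, the entry h_1 sits in column h_3, so h_3^(-1) = h_3.
h_3·h_15 = h_14
h_14·h_3 = h_6
(Structurally, G here is isomorphic to the symmetric group S_3.)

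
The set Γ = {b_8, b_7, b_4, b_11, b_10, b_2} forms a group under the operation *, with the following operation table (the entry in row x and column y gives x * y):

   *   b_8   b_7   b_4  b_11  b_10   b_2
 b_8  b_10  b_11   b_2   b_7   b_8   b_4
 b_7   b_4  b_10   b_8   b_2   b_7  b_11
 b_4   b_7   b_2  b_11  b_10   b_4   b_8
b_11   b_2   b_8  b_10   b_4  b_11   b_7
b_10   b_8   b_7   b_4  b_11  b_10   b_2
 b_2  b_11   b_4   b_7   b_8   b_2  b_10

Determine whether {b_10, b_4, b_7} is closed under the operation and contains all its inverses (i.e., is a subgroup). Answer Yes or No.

No

b_4 * b_4 = b_11, which is not in {b_10, b_4, b_7}.
The subset is not closed under *, so it is not a subgroup.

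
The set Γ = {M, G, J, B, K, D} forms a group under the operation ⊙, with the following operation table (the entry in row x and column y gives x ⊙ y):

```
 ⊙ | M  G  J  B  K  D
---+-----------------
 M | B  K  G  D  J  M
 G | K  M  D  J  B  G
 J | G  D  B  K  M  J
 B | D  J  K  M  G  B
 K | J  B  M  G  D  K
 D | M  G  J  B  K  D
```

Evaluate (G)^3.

K

G^1 = G
G^2 = G ⊙ G = M
G^3 = M ⊙ G = K
(Structurally, Γ here is isomorphic to the cyclic group Z_6.)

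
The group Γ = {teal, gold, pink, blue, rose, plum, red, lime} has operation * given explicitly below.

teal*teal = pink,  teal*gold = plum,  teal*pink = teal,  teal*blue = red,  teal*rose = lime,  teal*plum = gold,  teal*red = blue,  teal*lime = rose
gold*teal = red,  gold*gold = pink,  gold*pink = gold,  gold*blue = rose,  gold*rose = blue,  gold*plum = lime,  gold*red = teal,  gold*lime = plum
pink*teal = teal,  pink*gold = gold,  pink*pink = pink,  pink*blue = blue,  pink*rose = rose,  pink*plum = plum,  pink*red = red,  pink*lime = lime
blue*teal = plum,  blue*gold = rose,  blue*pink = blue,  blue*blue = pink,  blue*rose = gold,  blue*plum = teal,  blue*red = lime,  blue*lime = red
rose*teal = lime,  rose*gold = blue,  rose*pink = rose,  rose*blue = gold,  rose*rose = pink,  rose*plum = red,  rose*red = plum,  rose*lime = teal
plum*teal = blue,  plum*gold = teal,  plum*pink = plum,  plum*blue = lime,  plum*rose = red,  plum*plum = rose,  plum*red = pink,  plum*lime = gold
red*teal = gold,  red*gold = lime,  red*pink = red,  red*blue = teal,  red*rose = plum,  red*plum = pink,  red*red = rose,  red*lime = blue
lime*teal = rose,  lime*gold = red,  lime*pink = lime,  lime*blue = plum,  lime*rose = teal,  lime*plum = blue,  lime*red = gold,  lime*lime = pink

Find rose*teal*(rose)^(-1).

teal

The identity is pink. In row rose, the entry pink sits in column rose, so rose^(-1) = rose.
rose*teal = lime
lime*rose = teal
(Structurally, Γ here is isomorphic to the dihedral group D_4.)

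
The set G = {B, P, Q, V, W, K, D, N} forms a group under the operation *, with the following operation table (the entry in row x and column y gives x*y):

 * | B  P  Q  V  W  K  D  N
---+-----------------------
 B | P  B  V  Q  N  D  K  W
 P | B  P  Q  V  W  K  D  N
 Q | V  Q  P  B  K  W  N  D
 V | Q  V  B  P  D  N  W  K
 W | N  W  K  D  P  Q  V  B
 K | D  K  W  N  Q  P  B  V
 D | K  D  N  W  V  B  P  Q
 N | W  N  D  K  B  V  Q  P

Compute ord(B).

2

The identity element is P (its row matches the header).
B^1 = B
B^2 = B*B = P
The first power of B equal to the identity is B^2, so ord(B) = 2.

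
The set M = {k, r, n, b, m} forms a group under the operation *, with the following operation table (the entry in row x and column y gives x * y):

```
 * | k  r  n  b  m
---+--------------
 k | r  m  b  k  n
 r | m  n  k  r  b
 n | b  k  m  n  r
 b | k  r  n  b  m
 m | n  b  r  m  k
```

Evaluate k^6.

k^1 = k
k^2 = k * k = r
k^3 = r * k = m
k^4 = m * k = n
k^5 = n * k = b
k^6 = b * k = k

k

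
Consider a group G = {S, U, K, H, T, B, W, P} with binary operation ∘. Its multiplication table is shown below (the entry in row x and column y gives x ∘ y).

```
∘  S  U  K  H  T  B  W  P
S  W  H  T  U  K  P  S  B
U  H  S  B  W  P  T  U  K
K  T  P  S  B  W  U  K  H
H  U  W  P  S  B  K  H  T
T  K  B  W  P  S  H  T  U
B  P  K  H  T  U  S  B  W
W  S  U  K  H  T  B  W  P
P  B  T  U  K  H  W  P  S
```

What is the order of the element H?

The identity element is W (its row matches the header).
H^1 = H
H^2 = H ∘ H = S
H^3 = S ∘ H = U
H^4 = U ∘ H = W
The first power of H equal to the identity is H^4, so ord(H) = 4.

4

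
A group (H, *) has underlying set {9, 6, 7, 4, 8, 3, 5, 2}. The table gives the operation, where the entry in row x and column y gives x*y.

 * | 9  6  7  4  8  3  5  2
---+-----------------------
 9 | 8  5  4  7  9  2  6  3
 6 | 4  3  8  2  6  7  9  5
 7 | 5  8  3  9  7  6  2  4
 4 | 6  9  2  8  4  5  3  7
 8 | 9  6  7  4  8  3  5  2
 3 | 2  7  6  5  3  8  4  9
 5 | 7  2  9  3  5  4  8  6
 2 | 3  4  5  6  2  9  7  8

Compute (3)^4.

8

3^1 = 3
3^2 = 3*3 = 8
3^3 = 8*3 = 3
3^4 = 3*3 = 8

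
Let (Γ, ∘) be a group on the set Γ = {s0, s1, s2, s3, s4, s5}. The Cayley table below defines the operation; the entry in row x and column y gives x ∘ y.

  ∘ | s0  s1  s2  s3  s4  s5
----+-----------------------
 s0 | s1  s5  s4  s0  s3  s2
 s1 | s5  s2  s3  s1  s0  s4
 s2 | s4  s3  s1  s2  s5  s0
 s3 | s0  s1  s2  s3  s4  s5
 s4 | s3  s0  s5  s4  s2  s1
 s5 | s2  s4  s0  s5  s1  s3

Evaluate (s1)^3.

s3

s1^1 = s1
s1^2 = s1 ∘ s1 = s2
s1^3 = s2 ∘ s1 = s3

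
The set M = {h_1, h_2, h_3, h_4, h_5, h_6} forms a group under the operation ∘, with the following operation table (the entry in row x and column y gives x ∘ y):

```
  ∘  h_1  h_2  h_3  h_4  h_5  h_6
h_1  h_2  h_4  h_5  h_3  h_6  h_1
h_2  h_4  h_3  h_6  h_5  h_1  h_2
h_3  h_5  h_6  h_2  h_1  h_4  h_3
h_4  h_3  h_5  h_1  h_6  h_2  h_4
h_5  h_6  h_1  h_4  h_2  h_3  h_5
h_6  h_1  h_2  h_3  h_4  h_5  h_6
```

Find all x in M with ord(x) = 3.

Identity is h_6. Compute the order of each non-identity element by repeated multiplication:
  h_1: h_1 → h_2 → h_4 → h_3 → h_5 → h_6  (order 6)
  h_2: h_2 → h_3 → h_6  (order 3)
  h_3: h_3 → h_2 → h_6  (order 3)
  h_4: h_4 → h_6  (order 2)
  h_5: h_5 → h_3 → h_4 → h_2 → h_1 → h_6  (order 6)
Elements of order 3: {h_2, h_3}.

{h_2, h_3}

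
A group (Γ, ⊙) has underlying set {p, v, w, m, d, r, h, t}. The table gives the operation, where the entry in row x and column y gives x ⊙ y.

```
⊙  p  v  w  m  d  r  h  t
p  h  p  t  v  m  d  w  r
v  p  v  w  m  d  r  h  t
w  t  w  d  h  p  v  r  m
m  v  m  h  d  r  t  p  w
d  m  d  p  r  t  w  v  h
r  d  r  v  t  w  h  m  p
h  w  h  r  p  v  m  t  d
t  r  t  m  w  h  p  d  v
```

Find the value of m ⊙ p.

v

Read row m, column p: m ⊙ p = v.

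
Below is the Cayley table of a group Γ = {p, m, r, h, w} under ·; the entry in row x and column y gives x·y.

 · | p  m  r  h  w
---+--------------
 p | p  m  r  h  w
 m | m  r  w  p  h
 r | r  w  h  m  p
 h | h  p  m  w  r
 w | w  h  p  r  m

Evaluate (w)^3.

h

w^1 = w
w^2 = w·w = m
w^3 = m·w = h
(Structurally, Γ here is isomorphic to the cyclic group Z_5.)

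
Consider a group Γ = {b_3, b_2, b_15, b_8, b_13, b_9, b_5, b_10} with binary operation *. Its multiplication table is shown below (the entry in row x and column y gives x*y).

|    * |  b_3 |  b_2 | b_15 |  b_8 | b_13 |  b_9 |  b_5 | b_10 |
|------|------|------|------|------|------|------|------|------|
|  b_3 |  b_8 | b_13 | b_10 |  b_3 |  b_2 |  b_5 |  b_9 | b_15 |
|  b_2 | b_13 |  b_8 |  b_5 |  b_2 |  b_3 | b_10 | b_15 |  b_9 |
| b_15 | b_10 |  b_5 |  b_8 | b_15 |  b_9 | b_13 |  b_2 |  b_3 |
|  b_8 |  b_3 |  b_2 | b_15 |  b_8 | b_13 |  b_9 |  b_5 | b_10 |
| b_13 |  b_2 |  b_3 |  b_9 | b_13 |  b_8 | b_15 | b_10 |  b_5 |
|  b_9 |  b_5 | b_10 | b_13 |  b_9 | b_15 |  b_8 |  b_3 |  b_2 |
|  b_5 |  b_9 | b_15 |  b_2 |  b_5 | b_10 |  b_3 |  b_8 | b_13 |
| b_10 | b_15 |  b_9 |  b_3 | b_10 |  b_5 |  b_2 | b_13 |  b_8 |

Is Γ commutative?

Check whether the table is symmetric across its main diagonal.
Every entry (row x, col y) equals the entry (row y, col x), so Γ is abelian.

Yes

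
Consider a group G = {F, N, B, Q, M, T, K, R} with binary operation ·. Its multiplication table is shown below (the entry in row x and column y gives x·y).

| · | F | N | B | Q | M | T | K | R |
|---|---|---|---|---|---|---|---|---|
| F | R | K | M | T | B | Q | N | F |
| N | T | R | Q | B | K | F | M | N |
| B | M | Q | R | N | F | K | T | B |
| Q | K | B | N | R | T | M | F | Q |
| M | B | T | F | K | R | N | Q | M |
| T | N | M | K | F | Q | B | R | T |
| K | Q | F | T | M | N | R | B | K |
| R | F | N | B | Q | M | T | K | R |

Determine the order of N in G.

2

The identity element is R (its row matches the header).
N^1 = N
N^2 = N·N = R
The first power of N equal to the identity is N^2, so ord(N) = 2.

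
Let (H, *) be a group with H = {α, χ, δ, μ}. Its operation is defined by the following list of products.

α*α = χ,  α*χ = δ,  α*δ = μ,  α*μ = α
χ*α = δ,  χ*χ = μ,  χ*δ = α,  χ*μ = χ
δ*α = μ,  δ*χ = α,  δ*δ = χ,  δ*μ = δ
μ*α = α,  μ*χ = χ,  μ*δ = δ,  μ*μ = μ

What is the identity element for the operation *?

The identity e satisfies e * x = x for all x, so its row in the table reproduces the column headers.
Row μ reads: α, χ, δ, μ — exactly the header order. So μ is the identity.

μ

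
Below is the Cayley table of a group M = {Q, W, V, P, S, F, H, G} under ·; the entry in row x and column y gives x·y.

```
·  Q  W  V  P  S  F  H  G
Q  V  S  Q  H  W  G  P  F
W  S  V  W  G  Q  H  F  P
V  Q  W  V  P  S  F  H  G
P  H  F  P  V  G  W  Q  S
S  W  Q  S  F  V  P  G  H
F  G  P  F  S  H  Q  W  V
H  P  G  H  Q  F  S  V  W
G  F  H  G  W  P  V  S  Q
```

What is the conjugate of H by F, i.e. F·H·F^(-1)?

The identity is V. In row F, the entry V sits in column G, so F^(-1) = G.
F·H = W
W·G = P

P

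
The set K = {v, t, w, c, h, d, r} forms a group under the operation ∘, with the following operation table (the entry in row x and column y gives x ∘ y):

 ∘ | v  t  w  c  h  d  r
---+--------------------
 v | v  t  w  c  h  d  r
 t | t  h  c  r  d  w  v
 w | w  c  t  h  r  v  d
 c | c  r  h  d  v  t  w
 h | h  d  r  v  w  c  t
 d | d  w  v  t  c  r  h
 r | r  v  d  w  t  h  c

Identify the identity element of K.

v

The identity e satisfies e ∘ x = x for all x, so its row in the table reproduces the column headers.
Row v reads: v, t, w, c, h, d, r — exactly the header order. So v is the identity.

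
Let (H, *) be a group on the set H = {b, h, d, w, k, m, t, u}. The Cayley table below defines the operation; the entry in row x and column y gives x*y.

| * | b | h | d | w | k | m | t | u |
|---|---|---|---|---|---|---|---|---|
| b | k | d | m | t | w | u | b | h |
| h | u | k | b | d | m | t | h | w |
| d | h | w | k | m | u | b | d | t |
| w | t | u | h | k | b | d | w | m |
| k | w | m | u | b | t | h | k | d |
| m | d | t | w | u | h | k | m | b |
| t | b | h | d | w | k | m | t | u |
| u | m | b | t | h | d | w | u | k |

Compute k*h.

Read row k, column h: k*h = m.

m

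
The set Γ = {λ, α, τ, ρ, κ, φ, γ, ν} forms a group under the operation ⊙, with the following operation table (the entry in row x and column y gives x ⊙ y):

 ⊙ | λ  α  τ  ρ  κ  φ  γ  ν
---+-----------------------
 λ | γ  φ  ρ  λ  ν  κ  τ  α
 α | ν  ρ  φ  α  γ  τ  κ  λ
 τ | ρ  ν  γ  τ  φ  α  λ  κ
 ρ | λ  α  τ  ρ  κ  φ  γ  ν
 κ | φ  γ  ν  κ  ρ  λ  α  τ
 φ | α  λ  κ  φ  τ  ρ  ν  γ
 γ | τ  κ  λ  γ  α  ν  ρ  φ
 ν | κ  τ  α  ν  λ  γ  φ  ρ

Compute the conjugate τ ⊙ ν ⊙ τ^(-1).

The identity is ρ. In row τ, the entry ρ sits in column λ, so τ^(-1) = λ.
τ ⊙ ν = κ
κ ⊙ λ = φ

φ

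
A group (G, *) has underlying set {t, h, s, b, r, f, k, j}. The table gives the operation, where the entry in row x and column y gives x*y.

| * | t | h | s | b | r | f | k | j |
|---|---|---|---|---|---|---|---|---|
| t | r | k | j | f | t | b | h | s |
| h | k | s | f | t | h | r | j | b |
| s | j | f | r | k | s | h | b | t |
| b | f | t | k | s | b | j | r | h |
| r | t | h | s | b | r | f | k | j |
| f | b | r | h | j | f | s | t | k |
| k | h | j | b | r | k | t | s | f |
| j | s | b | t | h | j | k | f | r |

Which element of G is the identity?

r

The identity e satisfies e*x = x for all x, so its row in the table reproduces the column headers.
Row r reads: t, h, s, b, r, f, k, j — exactly the header order. So r is the identity.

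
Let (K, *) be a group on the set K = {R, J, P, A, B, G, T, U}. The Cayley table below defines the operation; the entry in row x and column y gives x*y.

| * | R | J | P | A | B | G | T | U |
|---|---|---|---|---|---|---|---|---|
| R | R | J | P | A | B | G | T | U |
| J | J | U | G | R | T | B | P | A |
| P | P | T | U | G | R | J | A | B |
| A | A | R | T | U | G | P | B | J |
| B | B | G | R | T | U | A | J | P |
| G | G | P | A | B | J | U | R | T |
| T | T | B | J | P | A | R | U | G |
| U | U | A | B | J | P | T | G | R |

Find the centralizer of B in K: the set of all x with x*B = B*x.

Compare row B with column B entry by entry.
P*B = R = B*P, so P commutes with B.
G*B = J but B*G = A, so G does not.
Collecting the elements that commute with B: C(B) = {B, P, R, U}.

{B, P, R, U}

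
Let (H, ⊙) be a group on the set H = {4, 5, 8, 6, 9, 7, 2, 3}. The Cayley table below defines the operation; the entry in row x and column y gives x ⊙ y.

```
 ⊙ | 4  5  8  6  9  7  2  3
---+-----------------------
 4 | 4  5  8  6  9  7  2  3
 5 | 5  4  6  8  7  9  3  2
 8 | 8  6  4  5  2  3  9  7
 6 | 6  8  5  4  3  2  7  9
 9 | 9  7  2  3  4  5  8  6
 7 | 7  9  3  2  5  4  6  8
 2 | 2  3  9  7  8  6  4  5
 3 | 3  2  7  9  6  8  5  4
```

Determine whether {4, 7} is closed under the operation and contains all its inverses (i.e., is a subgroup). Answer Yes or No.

Yes

{4, 7} contains the identity 4.
Checking products: every product of two elements of {4, 7} (read from the table) lies in {4, 7}, so the set is closed.
In a finite group, a nonempty closed subset is a subgroup. So {4, 7} ≤ H.
(Structurally, H here is isomorphic to the elementary abelian group (Z_2)^3.)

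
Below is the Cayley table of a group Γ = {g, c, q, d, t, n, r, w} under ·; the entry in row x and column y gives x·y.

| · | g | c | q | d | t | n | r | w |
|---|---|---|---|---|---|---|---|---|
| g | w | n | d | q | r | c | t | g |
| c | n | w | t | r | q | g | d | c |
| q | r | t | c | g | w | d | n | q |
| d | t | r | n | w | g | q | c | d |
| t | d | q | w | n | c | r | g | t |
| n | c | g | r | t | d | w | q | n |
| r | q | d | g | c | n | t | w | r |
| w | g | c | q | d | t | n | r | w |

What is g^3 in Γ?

g

g^1 = g
g^2 = g·g = w
g^3 = w·g = g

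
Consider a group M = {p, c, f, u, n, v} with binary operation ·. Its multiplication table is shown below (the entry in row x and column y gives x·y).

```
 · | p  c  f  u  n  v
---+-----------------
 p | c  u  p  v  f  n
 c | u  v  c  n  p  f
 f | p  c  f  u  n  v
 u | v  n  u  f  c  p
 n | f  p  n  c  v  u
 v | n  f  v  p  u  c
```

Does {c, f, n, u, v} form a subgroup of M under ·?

No

n·c = p, which is not in {c, f, n, u, v}.
The subset is not closed under ·, so it is not a subgroup.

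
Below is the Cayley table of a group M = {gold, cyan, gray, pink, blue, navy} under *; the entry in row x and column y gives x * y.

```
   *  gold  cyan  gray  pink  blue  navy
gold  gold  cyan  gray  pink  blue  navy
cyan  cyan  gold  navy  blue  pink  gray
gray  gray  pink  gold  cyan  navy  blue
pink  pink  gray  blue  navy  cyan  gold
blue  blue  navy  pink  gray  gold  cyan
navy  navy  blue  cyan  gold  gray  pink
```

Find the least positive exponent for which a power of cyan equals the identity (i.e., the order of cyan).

2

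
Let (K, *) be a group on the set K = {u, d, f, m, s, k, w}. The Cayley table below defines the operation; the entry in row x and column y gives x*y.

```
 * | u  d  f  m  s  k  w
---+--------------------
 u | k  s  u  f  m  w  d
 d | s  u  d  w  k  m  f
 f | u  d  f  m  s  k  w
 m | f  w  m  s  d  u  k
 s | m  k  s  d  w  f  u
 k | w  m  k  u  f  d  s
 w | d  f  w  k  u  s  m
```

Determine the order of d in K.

The identity element is f (its row matches the header).
d^1 = d
d^2 = d*d = u
d^3 = u*d = s
d^4 = s*d = k
d^5 = k*d = m
d^6 = m*d = w
d^7 = w*d = f
The first power of d equal to the identity is d^7, so ord(d) = 7.

7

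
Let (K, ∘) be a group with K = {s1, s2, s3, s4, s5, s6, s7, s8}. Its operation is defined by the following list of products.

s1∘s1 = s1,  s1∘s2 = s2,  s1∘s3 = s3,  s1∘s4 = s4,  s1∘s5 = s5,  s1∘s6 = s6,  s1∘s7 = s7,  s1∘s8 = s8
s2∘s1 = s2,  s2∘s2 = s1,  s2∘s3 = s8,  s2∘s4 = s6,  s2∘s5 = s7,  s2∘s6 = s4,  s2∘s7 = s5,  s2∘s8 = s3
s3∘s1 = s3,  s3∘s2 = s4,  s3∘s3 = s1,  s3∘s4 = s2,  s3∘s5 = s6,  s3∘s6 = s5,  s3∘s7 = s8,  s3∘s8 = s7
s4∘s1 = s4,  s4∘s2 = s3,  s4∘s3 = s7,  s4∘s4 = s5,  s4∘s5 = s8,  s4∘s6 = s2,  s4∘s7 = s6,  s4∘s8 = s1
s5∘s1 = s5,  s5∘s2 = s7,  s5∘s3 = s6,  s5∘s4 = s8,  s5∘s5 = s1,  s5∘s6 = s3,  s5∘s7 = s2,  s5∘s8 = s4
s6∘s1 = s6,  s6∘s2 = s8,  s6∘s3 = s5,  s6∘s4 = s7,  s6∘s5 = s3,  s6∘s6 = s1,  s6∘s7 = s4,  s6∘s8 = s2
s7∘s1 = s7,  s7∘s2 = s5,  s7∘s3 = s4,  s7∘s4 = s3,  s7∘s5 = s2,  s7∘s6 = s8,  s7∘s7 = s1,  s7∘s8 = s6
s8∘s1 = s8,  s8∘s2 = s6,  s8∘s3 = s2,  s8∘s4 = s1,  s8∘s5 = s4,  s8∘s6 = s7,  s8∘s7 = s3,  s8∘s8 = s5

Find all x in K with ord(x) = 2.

Identity is s1. Compute the order of each non-identity element by repeated multiplication:
  s2: s2 → s1  (order 2)
  s3: s3 → s1  (order 2)
  s4: s4 → s5 → s8 → s1  (order 4)
  s5: s5 → s1  (order 2)
  s6: s6 → s1  (order 2)
  s7: s7 → s1  (order 2)
  s8: s8 → s5 → s4 → s1  (order 4)
Elements of order 2: {s2, s3, s5, s6, s7}.

{s2, s3, s5, s6, s7}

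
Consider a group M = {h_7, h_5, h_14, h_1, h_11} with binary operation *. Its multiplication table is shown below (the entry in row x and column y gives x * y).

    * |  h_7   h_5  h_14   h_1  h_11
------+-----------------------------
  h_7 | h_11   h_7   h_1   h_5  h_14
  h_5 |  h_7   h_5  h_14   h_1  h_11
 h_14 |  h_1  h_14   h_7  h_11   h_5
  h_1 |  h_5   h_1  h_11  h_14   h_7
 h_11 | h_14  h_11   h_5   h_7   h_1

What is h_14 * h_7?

Read row h_14, column h_7: h_14 * h_7 = h_1.

h_1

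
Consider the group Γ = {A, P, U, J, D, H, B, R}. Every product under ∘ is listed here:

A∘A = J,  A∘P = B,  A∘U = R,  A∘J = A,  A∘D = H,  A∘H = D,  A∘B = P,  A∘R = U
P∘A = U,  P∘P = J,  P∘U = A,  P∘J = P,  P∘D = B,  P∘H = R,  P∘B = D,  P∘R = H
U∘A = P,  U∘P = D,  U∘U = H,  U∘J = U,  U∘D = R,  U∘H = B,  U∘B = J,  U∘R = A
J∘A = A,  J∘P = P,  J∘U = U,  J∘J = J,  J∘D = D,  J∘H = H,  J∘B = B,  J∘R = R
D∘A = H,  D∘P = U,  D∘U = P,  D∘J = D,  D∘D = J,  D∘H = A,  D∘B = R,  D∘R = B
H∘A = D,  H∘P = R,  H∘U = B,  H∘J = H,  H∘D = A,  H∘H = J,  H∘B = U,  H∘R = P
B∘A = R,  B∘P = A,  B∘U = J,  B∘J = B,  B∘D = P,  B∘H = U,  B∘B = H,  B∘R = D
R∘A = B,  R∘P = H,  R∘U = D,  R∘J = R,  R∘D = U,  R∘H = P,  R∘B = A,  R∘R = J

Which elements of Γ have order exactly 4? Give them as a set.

Identity is J. Compute the order of each non-identity element by repeated multiplication:
  A: A → J  (order 2)
  P: P → J  (order 2)
  U: U → H → B → J  (order 4)
  D: D → J  (order 2)
  H: H → J  (order 2)
  B: B → H → U → J  (order 4)
  R: R → J  (order 2)
Elements of order 4: {B, U}.

{B, U}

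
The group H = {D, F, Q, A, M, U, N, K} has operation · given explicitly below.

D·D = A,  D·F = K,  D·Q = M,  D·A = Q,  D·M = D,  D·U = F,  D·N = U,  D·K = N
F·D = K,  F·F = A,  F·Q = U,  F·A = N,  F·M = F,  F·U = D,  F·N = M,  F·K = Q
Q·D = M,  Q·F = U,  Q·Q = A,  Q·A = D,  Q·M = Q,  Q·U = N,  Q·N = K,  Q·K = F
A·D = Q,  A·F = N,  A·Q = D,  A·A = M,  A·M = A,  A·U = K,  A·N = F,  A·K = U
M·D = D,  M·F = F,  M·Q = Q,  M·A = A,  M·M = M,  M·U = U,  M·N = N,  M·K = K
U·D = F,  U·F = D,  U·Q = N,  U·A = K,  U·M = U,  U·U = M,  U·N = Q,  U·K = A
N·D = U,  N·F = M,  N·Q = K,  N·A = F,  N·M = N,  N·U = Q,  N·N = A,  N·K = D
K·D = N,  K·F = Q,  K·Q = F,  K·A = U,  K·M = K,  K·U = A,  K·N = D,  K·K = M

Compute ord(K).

The identity element is M (its row matches the header).
K^1 = K
K^2 = K·K = M
The first power of K equal to the identity is K^2, so ord(K) = 2.
(Structurally, H here is isomorphic to Z_2 x Z_4.)

2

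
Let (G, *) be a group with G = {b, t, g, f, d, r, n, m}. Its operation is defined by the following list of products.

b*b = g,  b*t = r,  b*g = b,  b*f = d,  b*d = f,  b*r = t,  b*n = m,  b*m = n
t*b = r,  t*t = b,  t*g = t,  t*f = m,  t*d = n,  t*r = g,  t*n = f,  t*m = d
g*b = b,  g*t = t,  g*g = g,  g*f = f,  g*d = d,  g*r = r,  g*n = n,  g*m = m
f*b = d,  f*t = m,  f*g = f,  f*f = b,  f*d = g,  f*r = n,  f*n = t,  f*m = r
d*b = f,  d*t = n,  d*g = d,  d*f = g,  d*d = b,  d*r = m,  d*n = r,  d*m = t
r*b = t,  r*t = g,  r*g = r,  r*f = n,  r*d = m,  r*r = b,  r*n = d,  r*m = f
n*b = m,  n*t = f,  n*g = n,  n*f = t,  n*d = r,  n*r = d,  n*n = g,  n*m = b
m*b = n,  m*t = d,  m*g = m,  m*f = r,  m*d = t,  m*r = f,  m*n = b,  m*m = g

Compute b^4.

b^1 = b
b^2 = b * b = g
b^3 = g * b = b
b^4 = b * b = g

g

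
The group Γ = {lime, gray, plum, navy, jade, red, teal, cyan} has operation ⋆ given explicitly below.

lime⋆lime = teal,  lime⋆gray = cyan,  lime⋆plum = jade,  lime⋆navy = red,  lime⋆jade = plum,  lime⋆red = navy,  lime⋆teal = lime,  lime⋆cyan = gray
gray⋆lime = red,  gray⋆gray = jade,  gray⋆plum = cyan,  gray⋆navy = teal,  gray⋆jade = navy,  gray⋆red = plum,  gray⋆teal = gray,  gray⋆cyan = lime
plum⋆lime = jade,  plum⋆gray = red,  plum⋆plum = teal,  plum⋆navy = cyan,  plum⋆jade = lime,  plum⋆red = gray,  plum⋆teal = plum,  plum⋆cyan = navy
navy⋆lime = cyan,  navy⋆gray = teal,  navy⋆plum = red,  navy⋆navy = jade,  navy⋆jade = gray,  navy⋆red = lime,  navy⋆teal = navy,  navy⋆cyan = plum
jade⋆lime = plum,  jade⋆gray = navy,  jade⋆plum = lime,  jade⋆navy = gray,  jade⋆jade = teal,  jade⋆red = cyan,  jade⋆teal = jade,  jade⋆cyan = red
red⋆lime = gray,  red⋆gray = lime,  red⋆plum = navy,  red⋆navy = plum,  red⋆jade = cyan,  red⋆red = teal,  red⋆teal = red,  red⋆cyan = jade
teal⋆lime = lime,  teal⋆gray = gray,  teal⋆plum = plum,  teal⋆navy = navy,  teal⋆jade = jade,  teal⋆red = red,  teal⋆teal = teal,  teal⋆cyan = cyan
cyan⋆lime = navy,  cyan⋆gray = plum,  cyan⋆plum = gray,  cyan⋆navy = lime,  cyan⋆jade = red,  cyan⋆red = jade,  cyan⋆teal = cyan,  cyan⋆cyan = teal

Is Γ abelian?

No

gray ⋆ plum = cyan but plum ⋆ gray = red.
Since gray and plum do not commute, Γ is not abelian.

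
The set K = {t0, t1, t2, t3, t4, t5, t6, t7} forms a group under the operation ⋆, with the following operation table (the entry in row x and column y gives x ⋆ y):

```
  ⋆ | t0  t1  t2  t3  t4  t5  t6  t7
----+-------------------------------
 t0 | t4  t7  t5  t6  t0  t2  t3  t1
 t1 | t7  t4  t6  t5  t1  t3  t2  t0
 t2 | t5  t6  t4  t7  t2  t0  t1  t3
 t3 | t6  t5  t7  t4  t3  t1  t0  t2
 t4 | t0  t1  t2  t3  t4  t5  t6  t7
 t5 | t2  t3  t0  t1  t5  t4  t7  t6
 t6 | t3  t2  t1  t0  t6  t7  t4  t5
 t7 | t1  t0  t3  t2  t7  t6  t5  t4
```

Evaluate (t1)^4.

t1^1 = t1
t1^2 = t1 ⋆ t1 = t4
t1^3 = t4 ⋆ t1 = t1
t1^4 = t1 ⋆ t1 = t4
(Structurally, K here is isomorphic to the elementary abelian group (Z_2)^3.)

t4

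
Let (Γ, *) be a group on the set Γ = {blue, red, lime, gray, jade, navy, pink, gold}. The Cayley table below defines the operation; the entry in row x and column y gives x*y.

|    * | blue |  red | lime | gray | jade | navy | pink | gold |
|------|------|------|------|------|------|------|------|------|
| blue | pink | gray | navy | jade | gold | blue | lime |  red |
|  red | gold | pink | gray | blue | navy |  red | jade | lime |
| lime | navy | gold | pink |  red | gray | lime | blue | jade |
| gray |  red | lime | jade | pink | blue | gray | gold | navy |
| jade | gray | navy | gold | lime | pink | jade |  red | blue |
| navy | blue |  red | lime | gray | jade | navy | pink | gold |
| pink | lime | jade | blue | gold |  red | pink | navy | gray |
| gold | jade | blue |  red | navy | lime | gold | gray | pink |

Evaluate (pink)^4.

navy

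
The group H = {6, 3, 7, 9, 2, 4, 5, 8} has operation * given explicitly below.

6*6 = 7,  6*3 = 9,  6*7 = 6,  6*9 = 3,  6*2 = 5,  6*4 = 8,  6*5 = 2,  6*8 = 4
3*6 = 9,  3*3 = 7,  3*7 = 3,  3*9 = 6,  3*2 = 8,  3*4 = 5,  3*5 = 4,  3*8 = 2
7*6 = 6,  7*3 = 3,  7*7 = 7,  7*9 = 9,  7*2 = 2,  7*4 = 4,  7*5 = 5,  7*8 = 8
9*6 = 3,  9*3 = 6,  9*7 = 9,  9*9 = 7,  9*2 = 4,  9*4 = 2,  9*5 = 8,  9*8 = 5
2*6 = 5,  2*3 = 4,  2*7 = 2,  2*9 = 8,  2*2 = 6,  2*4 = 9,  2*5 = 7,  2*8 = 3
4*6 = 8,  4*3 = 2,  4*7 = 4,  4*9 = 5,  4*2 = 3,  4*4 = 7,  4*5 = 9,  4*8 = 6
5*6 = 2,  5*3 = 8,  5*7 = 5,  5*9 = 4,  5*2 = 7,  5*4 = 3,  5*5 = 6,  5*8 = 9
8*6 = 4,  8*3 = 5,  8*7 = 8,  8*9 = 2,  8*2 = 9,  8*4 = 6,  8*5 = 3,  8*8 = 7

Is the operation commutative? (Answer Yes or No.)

No

5 * 8 = 9 but 8 * 5 = 3.
Since 5 and 8 do not commute, H is not abelian.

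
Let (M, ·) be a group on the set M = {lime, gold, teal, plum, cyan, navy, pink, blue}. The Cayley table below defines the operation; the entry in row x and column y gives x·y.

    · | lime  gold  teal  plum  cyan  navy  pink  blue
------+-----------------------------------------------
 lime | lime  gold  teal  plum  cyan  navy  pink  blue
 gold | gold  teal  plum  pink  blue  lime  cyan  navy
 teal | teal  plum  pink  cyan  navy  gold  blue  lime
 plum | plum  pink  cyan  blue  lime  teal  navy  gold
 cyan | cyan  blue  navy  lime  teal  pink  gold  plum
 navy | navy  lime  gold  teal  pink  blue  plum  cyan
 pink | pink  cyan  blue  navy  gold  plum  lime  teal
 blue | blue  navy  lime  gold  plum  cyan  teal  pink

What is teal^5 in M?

teal^1 = teal
teal^2 = teal·teal = pink
teal^3 = pink·teal = blue
teal^4 = blue·teal = lime
teal^5 = lime·teal = teal

teal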